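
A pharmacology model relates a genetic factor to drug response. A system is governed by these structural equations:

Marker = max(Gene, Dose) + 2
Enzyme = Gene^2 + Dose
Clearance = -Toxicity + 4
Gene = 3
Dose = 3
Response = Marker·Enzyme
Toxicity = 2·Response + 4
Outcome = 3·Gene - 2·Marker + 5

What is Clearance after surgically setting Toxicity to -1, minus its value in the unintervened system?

Intervening sets Toxicity = -1 and removes its equation (Toxicity = 2·Response + 4).
Clearance = -Toxicity + 4  [with Toxicity=-1]  = 5
Without intervention: Enzyme = Gene^2 + Dose  [with Gene=3, Dose=3]  = 12; Marker = max(Gene, Dose) + 2  [with Gene=3, Dose=3]  = 5; Response = Marker·Enzyme  [with Marker=5, Enzyme=12]  = 60; Toxicity = 2·Response + 4  [with Response=60]  = 124; Clearance = -Toxicity + 4  [with Toxicity=124]  = -120.
Change = 5 − (-120) = 125.

125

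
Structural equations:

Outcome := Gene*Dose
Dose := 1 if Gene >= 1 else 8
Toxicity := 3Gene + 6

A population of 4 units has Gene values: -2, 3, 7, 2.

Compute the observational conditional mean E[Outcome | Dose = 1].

Observing Dose=1 restricts to units where Dose's equation naturally yields 1: Gene ∈ {3, 7, 2}. In that subpopulation Outcome = 3, 7, 2, mean 4.

4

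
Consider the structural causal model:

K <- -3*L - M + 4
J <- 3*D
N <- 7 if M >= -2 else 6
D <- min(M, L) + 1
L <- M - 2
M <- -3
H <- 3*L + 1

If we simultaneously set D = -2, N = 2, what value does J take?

Setting D = -2, N = 2 by intervention discards those variables' equations.
J = 3*D  [with D=-2]  = -6

-6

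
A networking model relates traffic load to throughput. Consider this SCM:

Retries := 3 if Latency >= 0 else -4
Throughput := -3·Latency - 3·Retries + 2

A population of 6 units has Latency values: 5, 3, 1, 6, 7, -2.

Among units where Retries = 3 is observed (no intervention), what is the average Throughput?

-20.2

Conditioning on Retries=3 selects the 5 unit(s) with Latency ∈ {5, 3, 1, 6, 7}. Their Throughput values: -22, -16, -10, -25, -28. Mean = -20.2.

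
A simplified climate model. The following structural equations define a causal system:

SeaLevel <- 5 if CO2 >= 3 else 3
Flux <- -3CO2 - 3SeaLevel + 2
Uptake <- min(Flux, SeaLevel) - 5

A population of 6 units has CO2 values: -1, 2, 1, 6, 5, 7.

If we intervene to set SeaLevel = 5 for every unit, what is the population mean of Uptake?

The intervention sets SeaLevel=5 in all 6 units regardless of CO2. Recomputing Uptake per unit gives -15, -24, -21, -36, -33, -39; average -28.

-28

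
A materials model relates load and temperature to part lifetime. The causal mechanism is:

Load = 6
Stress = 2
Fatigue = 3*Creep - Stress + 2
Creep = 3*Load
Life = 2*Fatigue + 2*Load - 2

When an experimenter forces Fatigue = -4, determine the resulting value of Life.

2

Intervening sets Fatigue = -4 and removes its equation (Fatigue = 3*Creep - Stress + 2).
Life = 2*Fatigue + 2*Load - 2  [with Fatigue=-4, Load=6]  = 2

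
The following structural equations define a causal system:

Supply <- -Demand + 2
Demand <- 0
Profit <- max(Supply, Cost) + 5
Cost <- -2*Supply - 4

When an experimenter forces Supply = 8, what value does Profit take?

13

Under do(Supply=8), the mechanism Supply <- -Demand + 2 is discarded; Supply is fixed at 8.
Cost = -2*Supply - 4  [with Supply=8]  = -20
Profit = max(Supply, Cost) + 5  [with Supply=8, Cost=-20]  = 13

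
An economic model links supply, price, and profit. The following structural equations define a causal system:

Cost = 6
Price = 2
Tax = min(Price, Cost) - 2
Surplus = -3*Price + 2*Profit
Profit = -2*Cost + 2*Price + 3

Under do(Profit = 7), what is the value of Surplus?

Intervening sets Profit = 7 and removes its equation (Profit = -2*Cost + 2*Price + 3).
Surplus = -3*Price + 2*Profit  [with Price=2, Profit=7]  = 8

8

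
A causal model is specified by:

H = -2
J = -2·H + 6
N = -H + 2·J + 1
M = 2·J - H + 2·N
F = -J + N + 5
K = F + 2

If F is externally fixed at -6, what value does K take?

The intervention breaks the incoming arrows to F: F = -J + N + 5 no longer applies, and F = -6.
K = F + 2  [with F=-6]  = -4

-4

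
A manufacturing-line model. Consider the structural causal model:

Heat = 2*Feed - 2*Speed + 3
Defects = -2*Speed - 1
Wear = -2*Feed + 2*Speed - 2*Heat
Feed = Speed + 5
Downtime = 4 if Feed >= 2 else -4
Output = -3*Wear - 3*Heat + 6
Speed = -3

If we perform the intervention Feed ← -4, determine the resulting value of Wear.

Under do(Feed=-4), the mechanism Feed = Speed + 5 is discarded; Feed is fixed at -4.
Heat = 2*Feed - 2*Speed + 3  [with Feed=-4, Speed=-3]  = 1
Wear = -2*Feed + 2*Speed - 2*Heat  [with Feed=-4, Speed=-3, Heat=1]  = 0

0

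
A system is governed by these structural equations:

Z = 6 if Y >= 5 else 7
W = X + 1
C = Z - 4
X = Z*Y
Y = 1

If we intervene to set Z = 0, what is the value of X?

The intervention breaks the incoming arrows to Z: Z = 6 if Y >= 5 else 7 no longer applies, and Z = 0.
X = Z*Y  [with Z=0, Y=1]  = 0

0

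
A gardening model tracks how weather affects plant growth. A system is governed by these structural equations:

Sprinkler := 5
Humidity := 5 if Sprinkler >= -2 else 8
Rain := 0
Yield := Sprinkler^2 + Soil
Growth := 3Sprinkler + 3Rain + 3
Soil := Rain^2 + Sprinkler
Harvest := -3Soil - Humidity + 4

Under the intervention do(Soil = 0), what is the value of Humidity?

do(Soil=0) replaces the equation Soil := Rain^2 + Sprinkler with the constant Soil = 0.
Humidity is not downstream of the intervention, so its value is determined by the original equations.
Humidity = 5 if Sprinkler >= -2 else 8  [with Sprinkler=5]  = 5

5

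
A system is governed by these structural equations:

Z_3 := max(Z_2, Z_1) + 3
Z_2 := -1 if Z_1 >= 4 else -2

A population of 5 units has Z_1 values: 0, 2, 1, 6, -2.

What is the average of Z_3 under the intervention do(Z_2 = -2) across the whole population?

4.4

Every unit gets Z_2=-2 under the intervention. Z_3 values become 3, 5, 4, 9, 1; E[Z_3|do(Z_2=-2)] = 4.4.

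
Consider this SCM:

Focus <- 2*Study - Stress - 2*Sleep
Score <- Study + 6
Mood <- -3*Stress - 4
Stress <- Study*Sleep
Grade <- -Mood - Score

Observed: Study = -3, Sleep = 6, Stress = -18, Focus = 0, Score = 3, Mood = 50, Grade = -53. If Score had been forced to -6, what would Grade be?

Under do(Score=-6), the mechanism Score <- Study + 6 is discarded; Score is fixed at -6.
Stress = Study*Sleep  [with Study=-3, Sleep=6]  = -18
Mood = -3*Stress - 4  [with Stress=-18]  = 50
Grade = -Mood - Score  [with Mood=50, Score=-6]  = -44

-44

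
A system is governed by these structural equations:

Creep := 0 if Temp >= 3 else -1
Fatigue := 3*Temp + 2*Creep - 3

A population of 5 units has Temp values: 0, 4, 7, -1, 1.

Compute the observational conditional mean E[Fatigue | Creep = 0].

13.5

Observing Creep=0 restricts to units where Creep's equation naturally yields 0: Temp ∈ {4, 7}. In that subpopulation Fatigue = 9, 18, mean 13.5.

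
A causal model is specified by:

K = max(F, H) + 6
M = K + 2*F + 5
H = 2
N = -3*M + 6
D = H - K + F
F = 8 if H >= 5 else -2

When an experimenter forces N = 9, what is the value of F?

do(N=9) replaces the equation N = -3*M + 6 with the constant N = 9.
F is not downstream of the intervention, so its value is determined by the original equations.
F = 8 if H >= 5 else -2  [with H=2]  = -2

-2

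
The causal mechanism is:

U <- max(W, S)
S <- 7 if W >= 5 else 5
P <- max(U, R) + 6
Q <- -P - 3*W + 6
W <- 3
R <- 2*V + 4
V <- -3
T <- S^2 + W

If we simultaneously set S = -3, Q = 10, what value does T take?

The joint intervention fixes S = -3, Q = 10, removing each variable's own equation.
T = S^2 + W  [with S=-3, W=3]  = 12

12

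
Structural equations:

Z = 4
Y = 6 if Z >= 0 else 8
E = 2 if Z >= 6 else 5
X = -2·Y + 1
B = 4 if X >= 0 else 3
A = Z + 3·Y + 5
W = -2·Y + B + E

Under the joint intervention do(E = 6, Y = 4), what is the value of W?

The joint intervention fixes E = 6, Y = 4, removing each variable's own equation.
X = -2·Y + 1  [with Y=4]  = -7
B = 4 if X >= 0 else 3  [with X=-7]  = 3
W = -2·Y + B + E  [with Y=4, B=3, E=6]  = 1

1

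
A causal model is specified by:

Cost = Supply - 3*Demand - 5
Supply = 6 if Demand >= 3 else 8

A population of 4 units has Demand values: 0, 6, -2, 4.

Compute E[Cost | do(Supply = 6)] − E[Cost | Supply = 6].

do(Supply=6) breaks Supply's dependence on Demand. With Supply=6 fixed, Cost across the units is 1, -17, 7, -11, mean -5.
Observing Supply=6 restricts to units where Supply's equation naturally yields 6: Demand ∈ {6, 4}. In that subpopulation Cost = -17, -11, mean -14.
Difference = -5 − (-14) = 9.

9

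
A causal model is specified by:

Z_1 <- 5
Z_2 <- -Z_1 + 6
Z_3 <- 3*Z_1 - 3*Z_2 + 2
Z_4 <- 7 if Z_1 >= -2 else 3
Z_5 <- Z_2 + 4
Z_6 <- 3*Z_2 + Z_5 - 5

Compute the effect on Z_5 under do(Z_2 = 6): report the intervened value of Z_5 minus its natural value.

do(Z_2=6) replaces the equation Z_2 <- -Z_1 + 6 with the constant Z_2 = 6.
Z_5 = Z_2 + 4  [with Z_2=6]  = 10
Without intervention: Z_2 = -Z_1 + 6  [with Z_1=5]  = 1; Z_5 = Z_2 + 4  [with Z_2=1]  = 5.
Change = 10 − 5 = 5.

5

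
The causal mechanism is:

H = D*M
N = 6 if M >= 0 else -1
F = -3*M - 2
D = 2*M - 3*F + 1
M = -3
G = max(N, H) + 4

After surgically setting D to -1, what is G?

7

Under do(D=-1), the mechanism D = 2*M - 3*F + 1 is discarded; D is fixed at -1.
N = 6 if M >= 0 else -1  [with M=-3]  = -1
H = D*M  [with D=-1, M=-3]  = 3
G = max(N, H) + 4  [with N=-1, H=3]  = 7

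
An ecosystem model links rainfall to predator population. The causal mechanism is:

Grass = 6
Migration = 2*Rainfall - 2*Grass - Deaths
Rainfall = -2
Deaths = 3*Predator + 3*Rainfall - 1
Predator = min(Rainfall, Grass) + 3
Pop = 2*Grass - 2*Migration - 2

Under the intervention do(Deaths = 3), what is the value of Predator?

Under do(Deaths=3), the mechanism Deaths = 3*Predator + 3*Rainfall - 1 is discarded; Deaths is fixed at 3.
Since Predator is not a descendant of the intervened variable, it is unaffected.
Predator = min(Rainfall, Grass) + 3  [with Rainfall=-2, Grass=6]  = 1

1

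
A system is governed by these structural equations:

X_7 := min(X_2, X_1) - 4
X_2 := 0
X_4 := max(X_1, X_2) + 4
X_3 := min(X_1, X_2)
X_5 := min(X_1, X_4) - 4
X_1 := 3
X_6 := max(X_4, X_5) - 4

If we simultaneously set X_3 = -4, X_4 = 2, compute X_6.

Setting X_3 = -4, X_4 = 2 by intervention discards those variables' equations.
X_5 = min(X_1, X_4) - 4  [with X_1=3, X_4=2]  = -2
X_6 = max(X_4, X_5) - 4  [with X_4=2, X_5=-2]  = -2

-2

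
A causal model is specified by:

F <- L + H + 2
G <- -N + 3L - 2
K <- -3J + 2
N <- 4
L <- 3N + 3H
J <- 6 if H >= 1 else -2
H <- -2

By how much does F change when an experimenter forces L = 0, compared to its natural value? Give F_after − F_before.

The intervention breaks the incoming arrows to L: L <- 3N + 3H no longer applies, and L = 0.
F = L + H + 2  [with L=0, H=-2]  = 0
Without intervention: L = 3N + 3H  [with N=4, H=-2]  = 6; F = L + H + 2  [with L=6, H=-2]  = 6.
Change = 0 − 6 = -6.

-6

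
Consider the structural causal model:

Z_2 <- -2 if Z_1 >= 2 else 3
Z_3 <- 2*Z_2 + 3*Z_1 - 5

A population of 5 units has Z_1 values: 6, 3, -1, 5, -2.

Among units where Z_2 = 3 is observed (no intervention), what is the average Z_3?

E[Z_3|Z_2=3] averages over only the 2 units with Z_2=3 (Z_1 = -1, -2): Z_3 = -2, -5, mean -3.5.

-3.5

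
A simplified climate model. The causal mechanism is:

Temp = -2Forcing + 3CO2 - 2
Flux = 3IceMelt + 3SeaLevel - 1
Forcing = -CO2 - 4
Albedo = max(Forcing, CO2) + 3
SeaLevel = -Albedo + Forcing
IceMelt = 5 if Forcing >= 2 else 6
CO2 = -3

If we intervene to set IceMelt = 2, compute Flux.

The intervention breaks the incoming arrows to IceMelt: IceMelt = 5 if Forcing >= 2 else 6 no longer applies, and IceMelt = 2.
Forcing = -CO2 - 4  [with CO2=-3]  = -1
Albedo = max(Forcing, CO2) + 3  [with Forcing=-1, CO2=-3]  = 2
SeaLevel = -Albedo + Forcing  [with Albedo=2, Forcing=-1]  = -3
Flux = 3IceMelt + 3SeaLevel - 1  [with IceMelt=2, SeaLevel=-3]  = -4

-4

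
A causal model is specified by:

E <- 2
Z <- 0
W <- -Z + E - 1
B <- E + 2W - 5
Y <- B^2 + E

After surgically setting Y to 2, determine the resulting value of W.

do(Y=2) replaces the equation Y <- B^2 + E with the constant Y = 2.
W is not downstream of the intervention, so its value is determined by the original equations.
W = -Z + E - 1  [with Z=0, E=2]  = 1

1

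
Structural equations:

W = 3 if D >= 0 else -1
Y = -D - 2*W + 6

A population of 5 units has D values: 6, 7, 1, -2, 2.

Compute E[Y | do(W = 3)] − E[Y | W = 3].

The intervention sets W=3 in all 5 units regardless of D. Recomputing Y per unit gives -6, -7, -1, 2, -2; average -2.8.
E[Y|W=3] averages over only the 4 units with W=3 (D = 6, 7, 1, 2): Y = -6, -7, -1, -2, mean -4.
Difference = -2.8 − (-4) = 1.2.

1.2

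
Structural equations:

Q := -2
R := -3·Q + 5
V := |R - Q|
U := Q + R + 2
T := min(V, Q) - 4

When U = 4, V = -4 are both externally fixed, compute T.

The joint intervention fixes U = 4, V = -4, removing each variable's own equation.
T = min(V, Q) - 4  [with V=-4, Q=-2]  = -8

-8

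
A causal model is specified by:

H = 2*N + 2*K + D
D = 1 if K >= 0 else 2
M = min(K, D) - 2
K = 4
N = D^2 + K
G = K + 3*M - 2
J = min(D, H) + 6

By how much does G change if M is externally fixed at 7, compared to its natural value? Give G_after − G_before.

Intervening sets M = 7 and removes its equation (M = min(K, D) - 2).
G = K + 3*M - 2  [with K=4, M=7]  = 23
Without intervention: D = 1 if K >= 0 else 2  [with K=4]  = 1; M = min(K, D) - 2  [with K=4, D=1]  = -1; G = K + 3*M - 2  [with K=4, M=-1]  = -1.
Change = 23 − (-1) = 24.

24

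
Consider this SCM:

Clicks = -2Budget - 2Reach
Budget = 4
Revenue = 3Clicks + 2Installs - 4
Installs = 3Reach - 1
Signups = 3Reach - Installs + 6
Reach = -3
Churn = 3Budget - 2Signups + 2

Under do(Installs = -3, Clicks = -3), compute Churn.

14

The joint intervention fixes Installs = -3, Clicks = -3, removing each variable's own equation.
Signups = 3Reach - Installs + 6  [with Reach=-3, Installs=-3]  = 0
Churn = 3Budget - 2Signups + 2  [with Budget=4, Signups=0]  = 14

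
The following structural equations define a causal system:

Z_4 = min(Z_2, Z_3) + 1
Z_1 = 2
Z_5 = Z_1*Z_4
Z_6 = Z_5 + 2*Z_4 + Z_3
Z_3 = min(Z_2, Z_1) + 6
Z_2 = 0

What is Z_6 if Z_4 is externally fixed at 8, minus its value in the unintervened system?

28

Under do(Z_4=8), the mechanism Z_4 = min(Z_2, Z_3) + 1 is discarded; Z_4 is fixed at 8.
Z_3 = min(Z_2, Z_1) + 6  [with Z_2=0, Z_1=2]  = 6
Z_5 = Z_1*Z_4  [with Z_1=2, Z_4=8]  = 16
Z_6 = Z_5 + 2*Z_4 + Z_3  [with Z_5=16, Z_4=8, Z_3=6]  = 38
Without intervention: Z_3 = min(Z_2, Z_1) + 6  [with Z_2=0, Z_1=2]  = 6; Z_4 = min(Z_2, Z_3) + 1  [with Z_2=0, Z_3=6]  = 1; Z_5 = Z_1*Z_4  [with Z_1=2, Z_4=1]  = 2; Z_6 = Z_5 + 2*Z_4 + Z_3  [with Z_5=2, Z_4=1, Z_3=6]  = 10.
Change = 38 − 10 = 28.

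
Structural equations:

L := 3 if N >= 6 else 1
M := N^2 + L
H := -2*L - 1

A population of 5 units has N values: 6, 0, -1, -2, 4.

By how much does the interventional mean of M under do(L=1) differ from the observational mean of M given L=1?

do(L=1) breaks L's dependence on N. With L=1 fixed, M across the units is 37, 1, 2, 5, 17, mean 12.4.
E[M|L=1] averages over only the 4 units with L=1 (N = 0, -1, -2, 4): M = 1, 2, 5, 17, mean 6.25.
Difference = 12.4 − 6.25 = 6.15.

6.15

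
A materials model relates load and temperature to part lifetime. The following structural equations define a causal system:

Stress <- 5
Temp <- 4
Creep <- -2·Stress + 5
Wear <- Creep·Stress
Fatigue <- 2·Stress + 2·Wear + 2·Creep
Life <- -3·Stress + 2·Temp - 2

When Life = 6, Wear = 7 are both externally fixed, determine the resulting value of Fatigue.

14

Setting Life = 6, Wear = 7 by intervention discards those variables' equations.
Creep = -2·Stress + 5  [with Stress=5]  = -5
Fatigue = 2·Stress + 2·Wear + 2·Creep  [with Stress=5, Wear=7, Creep=-5]  = 14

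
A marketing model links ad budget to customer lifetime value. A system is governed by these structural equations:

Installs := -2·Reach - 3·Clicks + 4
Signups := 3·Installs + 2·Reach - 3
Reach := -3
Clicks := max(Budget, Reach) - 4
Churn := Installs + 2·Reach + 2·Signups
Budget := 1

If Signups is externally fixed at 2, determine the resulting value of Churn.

17

The intervention breaks the incoming arrows to Signups: Signups := 3·Installs + 2·Reach - 3 no longer applies, and Signups = 2.
Clicks = max(Budget, Reach) - 4  [with Budget=1, Reach=-3]  = -3
Installs = -2·Reach - 3·Clicks + 4  [with Reach=-3, Clicks=-3]  = 19
Churn = Installs + 2·Reach + 2·Signups  [with Installs=19, Reach=-3, Signups=2]  = 17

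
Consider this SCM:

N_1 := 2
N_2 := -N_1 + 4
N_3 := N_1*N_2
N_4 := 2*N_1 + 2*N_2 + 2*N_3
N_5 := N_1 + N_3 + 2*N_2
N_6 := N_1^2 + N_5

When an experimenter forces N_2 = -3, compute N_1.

2

Under do(N_2=-3), the mechanism N_2 := -N_1 + 4 is discarded; N_2 is fixed at -3.
N_1 is not downstream of the intervention, so its value is determined by the original equations.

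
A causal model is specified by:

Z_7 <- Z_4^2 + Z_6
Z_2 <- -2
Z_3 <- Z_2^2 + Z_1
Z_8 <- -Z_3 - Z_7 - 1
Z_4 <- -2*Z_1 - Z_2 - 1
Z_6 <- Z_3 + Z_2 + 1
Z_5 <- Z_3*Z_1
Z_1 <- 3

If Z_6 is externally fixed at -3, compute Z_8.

-30

Intervening sets Z_6 = -3 and removes its equation (Z_6 <- Z_3 + Z_2 + 1).
Z_3 = Z_2^2 + Z_1  [with Z_2=-2, Z_1=3]  = 7
Z_4 = -2*Z_1 - Z_2 - 1  [with Z_1=3, Z_2=-2]  = -5
Z_7 = Z_4^2 + Z_6  [with Z_4=-5, Z_6=-3]  = 22
Z_8 = -Z_3 - Z_7 - 1  [with Z_3=7, Z_7=22]  = -30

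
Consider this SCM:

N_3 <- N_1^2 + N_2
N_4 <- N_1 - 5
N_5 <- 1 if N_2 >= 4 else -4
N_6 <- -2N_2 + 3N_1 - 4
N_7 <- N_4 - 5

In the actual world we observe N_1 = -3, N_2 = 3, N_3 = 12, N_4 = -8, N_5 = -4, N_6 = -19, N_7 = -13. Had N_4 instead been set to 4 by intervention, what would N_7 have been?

The intervention breaks the incoming arrows to N_4: N_4 <- N_1 - 5 no longer applies, and N_4 = 4.
N_7 = N_4 - 5  [with N_4=4]  = -1

-1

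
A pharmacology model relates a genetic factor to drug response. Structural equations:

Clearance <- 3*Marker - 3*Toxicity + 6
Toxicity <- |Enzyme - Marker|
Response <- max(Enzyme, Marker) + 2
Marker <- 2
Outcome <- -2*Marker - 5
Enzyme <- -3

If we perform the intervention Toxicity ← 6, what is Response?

4

Under do(Toxicity=6), the mechanism Toxicity <- |Enzyme - Marker| is discarded; Toxicity is fixed at 6.
Since Response is not a descendant of the intervened variable, it is unaffected.
Response = max(Enzyme, Marker) + 2  [with Enzyme=-3, Marker=2]  = 4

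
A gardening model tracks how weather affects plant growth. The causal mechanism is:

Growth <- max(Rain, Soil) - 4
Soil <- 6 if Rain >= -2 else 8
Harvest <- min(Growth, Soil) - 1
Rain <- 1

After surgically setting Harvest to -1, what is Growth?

Under do(Harvest=-1), the mechanism Harvest <- min(Growth, Soil) - 1 is discarded; Harvest is fixed at -1.
Since Growth is not a descendant of the intervened variable, it is unaffected.
Soil = 6 if Rain >= -2 else 8  [with Rain=1]  = 6
Growth = max(Rain, Soil) - 4  [with Rain=1, Soil=6]  = 2

2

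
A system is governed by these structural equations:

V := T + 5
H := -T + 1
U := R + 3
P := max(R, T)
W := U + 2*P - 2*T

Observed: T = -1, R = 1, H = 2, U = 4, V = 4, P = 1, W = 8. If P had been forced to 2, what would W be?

Intervening sets P = 2 and removes its equation (P := max(R, T)).
U = R + 3  [with R=1]  = 4
W = U + 2*P - 2*T  [with U=4, P=2, T=-1]  = 10

10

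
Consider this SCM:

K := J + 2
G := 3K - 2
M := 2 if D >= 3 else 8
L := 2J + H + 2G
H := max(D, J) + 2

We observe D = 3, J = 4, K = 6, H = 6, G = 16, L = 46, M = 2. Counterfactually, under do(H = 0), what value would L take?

Under do(H=0), the mechanism H := max(D, J) + 2 is discarded; H is fixed at 0.
K = J + 2  [with J=4]  = 6
G = 3K - 2  [with K=6]  = 16
L = 2J + H + 2G  [with J=4, H=0, G=16]  = 40

40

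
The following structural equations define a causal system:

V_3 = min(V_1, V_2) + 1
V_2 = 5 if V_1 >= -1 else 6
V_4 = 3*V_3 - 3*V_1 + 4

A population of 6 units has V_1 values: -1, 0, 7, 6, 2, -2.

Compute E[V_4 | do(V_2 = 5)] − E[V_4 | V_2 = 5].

0.3

Every unit gets V_2=5 under the intervention. V_4 values become 7, 7, 1, 4, 7, 7; E[V_4|do(V_2=5)] = 5.5.
E[V_4|V_2=5] averages over only the 5 units with V_2=5 (V_1 = -1, 0, 7, 6, 2): V_4 = 7, 7, 1, 4, 7, mean 5.2.
Difference = 5.5 − 5.2 = 0.3.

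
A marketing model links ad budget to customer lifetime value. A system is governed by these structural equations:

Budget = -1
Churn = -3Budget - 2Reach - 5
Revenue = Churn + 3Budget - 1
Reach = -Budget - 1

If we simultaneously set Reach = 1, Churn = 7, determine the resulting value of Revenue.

Setting Reach = 1, Churn = 7 by intervention discards those variables' equations.
Revenue = Churn + 3Budget - 1  [with Churn=7, Budget=-1]  = 3

3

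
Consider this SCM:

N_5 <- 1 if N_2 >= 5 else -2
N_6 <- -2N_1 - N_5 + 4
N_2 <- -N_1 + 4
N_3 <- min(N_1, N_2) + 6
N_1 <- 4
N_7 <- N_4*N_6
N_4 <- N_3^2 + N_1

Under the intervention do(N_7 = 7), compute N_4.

40

Under do(N_7=7), the mechanism N_7 <- N_4*N_6 is discarded; N_7 is fixed at 7.
Since N_4 is not a descendant of the intervened variable, it is unaffected.
N_2 = -N_1 + 4  [with N_1=4]  = 0
N_3 = min(N_1, N_2) + 6  [with N_1=4, N_2=0]  = 6
N_4 = N_3^2 + N_1  [with N_3=6, N_1=4]  = 40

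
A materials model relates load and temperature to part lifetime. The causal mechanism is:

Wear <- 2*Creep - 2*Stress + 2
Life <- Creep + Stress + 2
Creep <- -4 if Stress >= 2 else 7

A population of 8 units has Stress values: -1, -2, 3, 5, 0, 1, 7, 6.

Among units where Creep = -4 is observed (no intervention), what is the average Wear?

E[Wear|Creep=-4] averages over only the 4 units with Creep=-4 (Stress = 3, 5, 7, 6): Wear = -12, -16, -20, -18, mean -16.5.

-16.5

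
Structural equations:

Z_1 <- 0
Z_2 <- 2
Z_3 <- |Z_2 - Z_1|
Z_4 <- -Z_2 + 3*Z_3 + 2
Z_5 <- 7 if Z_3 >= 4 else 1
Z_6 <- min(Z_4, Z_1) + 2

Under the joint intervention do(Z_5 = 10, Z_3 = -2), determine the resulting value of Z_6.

The joint intervention fixes Z_5 = 10, Z_3 = -2, removing each variable's own equation.
Z_4 = -Z_2 + 3*Z_3 + 2  [with Z_2=2, Z_3=-2]  = -6
Z_6 = min(Z_4, Z_1) + 2  [with Z_4=-6, Z_1=0]  = -4

-4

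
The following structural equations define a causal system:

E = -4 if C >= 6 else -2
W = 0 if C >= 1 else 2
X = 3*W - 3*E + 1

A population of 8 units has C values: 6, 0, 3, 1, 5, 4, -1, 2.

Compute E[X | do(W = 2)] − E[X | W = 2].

The intervention sets W=2 in all 8 units regardless of C. Recomputing X per unit gives 19, 13, 13, 13, 13, 13, 13, 13; average 13.75.
Observing W=2 restricts to units where W's equation naturally yields 2: C ∈ {0, -1}. In that subpopulation X = 13, 13, mean 13.
Difference = 13.75 − 13 = 0.75.

0.75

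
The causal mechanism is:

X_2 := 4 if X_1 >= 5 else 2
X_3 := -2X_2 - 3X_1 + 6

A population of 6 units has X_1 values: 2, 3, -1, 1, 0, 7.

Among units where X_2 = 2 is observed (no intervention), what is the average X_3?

Observing X_2=2 restricts to units where X_2's equation naturally yields 2: X_1 ∈ {2, 3, -1, 1, 0}. In that subpopulation X_3 = -4, -7, 5, -1, 2, mean -1.

-1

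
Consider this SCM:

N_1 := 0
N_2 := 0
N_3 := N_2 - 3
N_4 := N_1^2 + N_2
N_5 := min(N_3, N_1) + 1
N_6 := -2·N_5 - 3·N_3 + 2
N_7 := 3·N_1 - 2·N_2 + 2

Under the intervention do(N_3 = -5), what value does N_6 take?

25

The intervention breaks the incoming arrows to N_3: N_3 := N_2 - 3 no longer applies, and N_3 = -5.
N_5 = min(N_3, N_1) + 1  [with N_3=-5, N_1=0]  = -4
N_6 = -2·N_5 - 3·N_3 + 2  [with N_5=-4, N_3=-5]  = 25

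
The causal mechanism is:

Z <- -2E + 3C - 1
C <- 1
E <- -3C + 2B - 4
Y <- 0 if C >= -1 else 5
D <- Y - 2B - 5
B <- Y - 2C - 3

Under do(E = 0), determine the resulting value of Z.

Intervening sets E = 0 and removes its equation (E <- -3C + 2B - 4).
Z = -2E + 3C - 1  [with E=0, C=1]  = 2

2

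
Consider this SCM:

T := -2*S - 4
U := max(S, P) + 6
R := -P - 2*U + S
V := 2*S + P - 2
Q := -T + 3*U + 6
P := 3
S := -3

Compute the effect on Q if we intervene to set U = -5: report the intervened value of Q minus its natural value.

The intervention breaks the incoming arrows to U: U := max(S, P) + 6 no longer applies, and U = -5.
T = -2*S - 4  [with S=-3]  = 2
Q = -T + 3*U + 6  [with T=2, U=-5]  = -11
Without intervention: U = max(S, P) + 6  [with S=-3, P=3]  = 9; T = -2*S - 4  [with S=-3]  = 2; Q = -T + 3*U + 6  [with T=2, U=9]  = 31.
Change = -11 − 31 = -42.

-42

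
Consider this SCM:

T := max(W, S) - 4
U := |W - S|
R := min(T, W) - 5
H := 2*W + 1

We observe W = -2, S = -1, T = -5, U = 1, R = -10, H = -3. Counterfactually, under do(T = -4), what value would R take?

-9

do(T=-4) replaces the equation T := max(W, S) - 4 with the constant T = -4.
R = min(T, W) - 5  [with T=-4, W=-2]  = -9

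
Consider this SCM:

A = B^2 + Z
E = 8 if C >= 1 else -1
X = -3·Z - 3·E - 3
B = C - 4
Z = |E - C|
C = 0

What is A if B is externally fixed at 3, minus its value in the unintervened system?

The intervention breaks the incoming arrows to B: B = C - 4 no longer applies, and B = 3.
E = 8 if C >= 1 else -1  [with C=0]  = -1
Z = |E - C|  [with E=-1, C=0]  = 1
A = B^2 + Z  [with B=3, Z=1]  = 10
Without intervention: E = 8 if C >= 1 else -1  [with C=0]  = -1; Z = |E - C|  [with E=-1, C=0]  = 1; B = C - 4  [with C=0]  = -4; A = B^2 + Z  [with B=-4, Z=1]  = 17.
Change = 10 − 17 = -7.

-7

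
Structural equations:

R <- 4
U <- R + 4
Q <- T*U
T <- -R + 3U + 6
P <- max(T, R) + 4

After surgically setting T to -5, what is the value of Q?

-40

do(T=-5) replaces the equation T <- -R + 3U + 6 with the constant T = -5.
U = R + 4  [with R=4]  = 8
Q = T*U  [with T=-5, U=8]  = -40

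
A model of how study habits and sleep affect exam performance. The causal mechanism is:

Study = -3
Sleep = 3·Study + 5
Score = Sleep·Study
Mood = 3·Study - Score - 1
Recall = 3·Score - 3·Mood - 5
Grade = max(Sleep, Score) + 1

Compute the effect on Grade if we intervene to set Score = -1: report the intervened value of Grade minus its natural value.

The intervention breaks the incoming arrows to Score: Score = Sleep·Study no longer applies, and Score = -1.
Sleep = 3·Study + 5  [with Study=-3]  = -4
Grade = max(Sleep, Score) + 1  [with Sleep=-4, Score=-1]  = 0
Without intervention: Sleep = 3·Study + 5  [with Study=-3]  = -4; Score = Sleep·Study  [with Sleep=-4, Study=-3]  = 12; Grade = max(Sleep, Score) + 1  [with Sleep=-4, Score=12]  = 13.
Change = 0 − 13 = -13.

-13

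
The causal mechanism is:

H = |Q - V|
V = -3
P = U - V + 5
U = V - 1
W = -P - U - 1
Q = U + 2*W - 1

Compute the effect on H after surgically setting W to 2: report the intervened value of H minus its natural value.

-2

Under do(W=2), the mechanism W = -P - U - 1 is discarded; W is fixed at 2.
U = V - 1  [with V=-3]  = -4
Q = U + 2*W - 1  [with U=-4, W=2]  = -1
H = |Q - V|  [with Q=-1, V=-3]  = 2
Without intervention: U = V - 1  [with V=-3]  = -4; P = U - V + 5  [with U=-4, V=-3]  = 4; W = -P - U - 1  [with P=4, U=-4]  = -1; Q = U + 2*W - 1  [with U=-4, W=-1]  = -7; H = |Q - V|  [with Q=-7, V=-3]  = 4.
Change = 2 − 4 = -2.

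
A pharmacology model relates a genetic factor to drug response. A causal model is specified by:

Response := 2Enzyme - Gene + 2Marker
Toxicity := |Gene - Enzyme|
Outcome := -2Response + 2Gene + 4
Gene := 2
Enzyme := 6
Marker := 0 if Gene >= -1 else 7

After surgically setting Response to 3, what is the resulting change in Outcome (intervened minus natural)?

14

Under do(Response=3), the mechanism Response := 2Enzyme - Gene + 2Marker is discarded; Response is fixed at 3.
Outcome = -2Response + 2Gene + 4  [with Response=3, Gene=2]  = 2
Without intervention: Marker = 0 if Gene >= -1 else 7  [with Gene=2]  = 0; Response = 2Enzyme - Gene + 2Marker  [with Enzyme=6, Gene=2, Marker=0]  = 10; Outcome = -2Response + 2Gene + 4  [with Response=10, Gene=2]  = -12.
Change = 2 − (-12) = 14.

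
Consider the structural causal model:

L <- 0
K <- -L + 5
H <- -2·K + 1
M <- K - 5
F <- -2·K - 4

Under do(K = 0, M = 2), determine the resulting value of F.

-4

Setting K = 0, M = 2 by intervention discards those variables' equations.
F = -2·K - 4  [with K=0]  = -4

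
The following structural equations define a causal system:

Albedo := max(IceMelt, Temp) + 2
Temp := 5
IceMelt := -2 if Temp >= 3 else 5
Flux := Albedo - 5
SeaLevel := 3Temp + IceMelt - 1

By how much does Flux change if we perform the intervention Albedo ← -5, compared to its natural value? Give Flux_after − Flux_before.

-12

do(Albedo=-5) replaces the equation Albedo := max(IceMelt, Temp) + 2 with the constant Albedo = -5.
Flux = Albedo - 5  [with Albedo=-5]  = -10
Without intervention: IceMelt = -2 if Temp >= 3 else 5  [with Temp=5]  = -2; Albedo = max(IceMelt, Temp) + 2  [with IceMelt=-2, Temp=5]  = 7; Flux = Albedo - 5  [with Albedo=7]  = 2.
Change = -10 − 2 = -12.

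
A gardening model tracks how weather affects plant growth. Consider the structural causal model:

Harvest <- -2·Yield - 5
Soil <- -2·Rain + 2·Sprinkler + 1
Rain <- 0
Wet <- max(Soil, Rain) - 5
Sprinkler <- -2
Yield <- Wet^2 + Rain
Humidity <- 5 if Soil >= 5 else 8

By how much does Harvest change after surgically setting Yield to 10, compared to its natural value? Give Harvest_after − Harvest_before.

30

Intervening sets Yield = 10 and removes its equation (Yield <- Wet^2 + Rain).
Harvest = -2·Yield - 5  [with Yield=10]  = -25
Without intervention: Soil = -2·Rain + 2·Sprinkler + 1  [with Rain=0, Sprinkler=-2]  = -3; Wet = max(Soil, Rain) - 5  [with Soil=-3, Rain=0]  = -5; Yield = Wet^2 + Rain  [with Wet=-5, Rain=0]  = 25; Harvest = -2·Yield - 5  [with Yield=25]  = -55.
Change = -25 − (-55) = 30.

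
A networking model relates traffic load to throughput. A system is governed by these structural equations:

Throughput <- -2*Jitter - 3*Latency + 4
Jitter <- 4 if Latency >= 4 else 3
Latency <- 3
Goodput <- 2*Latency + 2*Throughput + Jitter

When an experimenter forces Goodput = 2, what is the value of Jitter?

3

The intervention breaks the incoming arrows to Goodput: Goodput <- 2*Latency + 2*Throughput + Jitter no longer applies, and Goodput = 2.
Since Jitter is not a descendant of the intervened variable, it is unaffected.
Jitter = 4 if Latency >= 4 else 3  [with Latency=3]  = 3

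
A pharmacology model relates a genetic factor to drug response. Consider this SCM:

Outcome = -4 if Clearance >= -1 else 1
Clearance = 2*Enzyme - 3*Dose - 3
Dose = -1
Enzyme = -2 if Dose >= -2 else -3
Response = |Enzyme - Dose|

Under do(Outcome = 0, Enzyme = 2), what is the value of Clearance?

Setting Outcome = 0, Enzyme = 2 by intervention discards those variables' equations.
Clearance = 2*Enzyme - 3*Dose - 3  [with Enzyme=2, Dose=-1]  = 4

4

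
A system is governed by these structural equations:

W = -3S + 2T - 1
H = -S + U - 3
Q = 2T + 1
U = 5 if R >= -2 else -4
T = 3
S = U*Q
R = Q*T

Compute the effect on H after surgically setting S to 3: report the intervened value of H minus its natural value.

Under do(S=3), the mechanism S = U*Q is discarded; S is fixed at 3.
Q = 2T + 1  [with T=3]  = 7
R = Q*T  [with Q=7, T=3]  = 21
U = 5 if R >= -2 else -4  [with R=21]  = 5
H = -S + U - 3  [with S=3, U=5]  = -1
Without intervention: Q = 2T + 1  [with T=3]  = 7; R = Q*T  [with Q=7, T=3]  = 21; U = 5 if R >= -2 else -4  [with R=21]  = 5; S = U*Q  [with U=5, Q=7]  = 35; H = -S + U - 3  [with S=35, U=5]  = -33.
Change = -1 − (-33) = 32.

32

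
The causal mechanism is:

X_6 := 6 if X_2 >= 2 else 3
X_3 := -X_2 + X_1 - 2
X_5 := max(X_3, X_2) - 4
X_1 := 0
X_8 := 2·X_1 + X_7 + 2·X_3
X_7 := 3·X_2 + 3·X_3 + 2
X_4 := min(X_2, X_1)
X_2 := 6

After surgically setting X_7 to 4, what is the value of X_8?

-12

do(X_7=4) replaces the equation X_7 := 3·X_2 + 3·X_3 + 2 with the constant X_7 = 4.
X_3 = -X_2 + X_1 - 2  [with X_2=6, X_1=0]  = -8
X_8 = 2·X_1 + X_7 + 2·X_3  [with X_1=0, X_7=4, X_3=-8]  = -12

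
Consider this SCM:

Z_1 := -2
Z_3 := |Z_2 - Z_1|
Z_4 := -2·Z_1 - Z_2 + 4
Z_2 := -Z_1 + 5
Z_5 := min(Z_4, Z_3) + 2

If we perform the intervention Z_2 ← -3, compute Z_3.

1

The intervention breaks the incoming arrows to Z_2: Z_2 := -Z_1 + 5 no longer applies, and Z_2 = -3.
Z_3 = |Z_2 - Z_1|  [with Z_2=-3, Z_1=-2]  = 1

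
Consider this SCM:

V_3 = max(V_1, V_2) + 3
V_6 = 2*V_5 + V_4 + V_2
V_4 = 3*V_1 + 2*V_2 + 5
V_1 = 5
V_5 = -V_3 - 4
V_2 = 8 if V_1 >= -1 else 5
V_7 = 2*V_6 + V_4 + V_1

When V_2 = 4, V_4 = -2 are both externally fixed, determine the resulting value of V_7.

Setting V_2 = 4, V_4 = -2 by intervention discards those variables' equations.
V_3 = max(V_1, V_2) + 3  [with V_1=5, V_2=4]  = 8
V_5 = -V_3 - 4  [with V_3=8]  = -12
V_6 = 2*V_5 + V_4 + V_2  [with V_5=-12, V_4=-2, V_2=4]  = -22
V_7 = 2*V_6 + V_4 + V_1  [with V_6=-22, V_4=-2, V_1=5]  = -41

-41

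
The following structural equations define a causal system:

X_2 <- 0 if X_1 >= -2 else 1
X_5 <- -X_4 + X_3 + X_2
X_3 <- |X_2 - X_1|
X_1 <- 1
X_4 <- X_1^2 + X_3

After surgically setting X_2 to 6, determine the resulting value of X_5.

do(X_2=6) replaces the equation X_2 <- 0 if X_1 >= -2 else 1 with the constant X_2 = 6.
X_3 = |X_2 - X_1|  [with X_2=6, X_1=1]  = 5
X_4 = X_1^2 + X_3  [with X_1=1, X_3=5]  = 6
X_5 = -X_4 + X_3 + X_2  [with X_4=6, X_3=5, X_2=6]  = 5

5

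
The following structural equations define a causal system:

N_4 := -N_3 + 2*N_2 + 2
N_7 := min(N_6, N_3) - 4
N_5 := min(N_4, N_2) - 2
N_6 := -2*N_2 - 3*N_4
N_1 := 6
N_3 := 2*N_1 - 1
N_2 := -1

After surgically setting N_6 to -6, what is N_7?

-10

Intervening sets N_6 = -6 and removes its equation (N_6 := -2*N_2 - 3*N_4).
N_3 = 2*N_1 - 1  [with N_1=6]  = 11
N_7 = min(N_6, N_3) - 4  [with N_6=-6, N_3=11]  = -10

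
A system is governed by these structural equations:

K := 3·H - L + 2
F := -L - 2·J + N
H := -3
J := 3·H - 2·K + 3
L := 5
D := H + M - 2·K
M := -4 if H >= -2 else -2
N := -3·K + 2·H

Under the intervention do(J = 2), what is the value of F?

21

Under do(J=2), the mechanism J := 3·H - 2·K + 3 is discarded; J is fixed at 2.
K = 3·H - L + 2  [with H=-3, L=5]  = -12
N = -3·K + 2·H  [with K=-12, H=-3]  = 30
F = -L - 2·J + N  [with L=5, J=2, N=30]  = 21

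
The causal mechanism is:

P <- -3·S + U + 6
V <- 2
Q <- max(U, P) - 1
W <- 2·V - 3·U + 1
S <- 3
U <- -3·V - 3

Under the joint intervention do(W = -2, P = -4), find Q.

Setting W = -2, P = -4 by intervention discards those variables' equations.
U = -3·V - 3  [with V=2]  = -9
Q = max(U, P) - 1  [with U=-9, P=-4]  = -5

-5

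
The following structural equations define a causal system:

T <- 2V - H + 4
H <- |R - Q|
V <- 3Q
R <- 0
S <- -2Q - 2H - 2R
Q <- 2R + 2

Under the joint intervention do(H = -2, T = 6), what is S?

Setting H = -2, T = 6 by intervention discards those variables' equations.
Q = 2R + 2  [with R=0]  = 2
S = -2Q - 2H - 2R  [with Q=2, H=-2, R=0]  = 0

0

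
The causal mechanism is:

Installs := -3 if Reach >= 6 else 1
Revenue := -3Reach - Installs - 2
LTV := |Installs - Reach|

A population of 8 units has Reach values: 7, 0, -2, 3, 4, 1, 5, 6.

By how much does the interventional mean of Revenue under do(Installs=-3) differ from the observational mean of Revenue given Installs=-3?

10.5

The intervention sets Installs=-3 in all 8 units regardless of Reach. Recomputing Revenue per unit gives -20, 1, 7, -8, -11, -2, -14, -17; average -8.
Observing Installs=-3 restricts to units where Installs's equation naturally yields -3: Reach ∈ {7, 6}. In that subpopulation Revenue = -20, -17, mean -18.5.
Difference = -8 − (-18.5) = 10.5.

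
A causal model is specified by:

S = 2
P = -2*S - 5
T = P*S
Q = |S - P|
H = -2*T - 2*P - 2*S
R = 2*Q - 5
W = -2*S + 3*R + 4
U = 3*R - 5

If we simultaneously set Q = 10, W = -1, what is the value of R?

15

The joint intervention fixes Q = 10, W = -1, removing each variable's own equation.
R = 2*Q - 5  [with Q=10]  = 15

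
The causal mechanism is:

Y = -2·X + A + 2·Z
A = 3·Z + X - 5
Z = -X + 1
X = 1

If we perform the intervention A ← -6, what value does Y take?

-8

The intervention breaks the incoming arrows to A: A = 3·Z + X - 5 no longer applies, and A = -6.
Z = -X + 1  [with X=1]  = 0
Y = -2·X + A + 2·Z  [with X=1, A=-6, Z=0]  = -8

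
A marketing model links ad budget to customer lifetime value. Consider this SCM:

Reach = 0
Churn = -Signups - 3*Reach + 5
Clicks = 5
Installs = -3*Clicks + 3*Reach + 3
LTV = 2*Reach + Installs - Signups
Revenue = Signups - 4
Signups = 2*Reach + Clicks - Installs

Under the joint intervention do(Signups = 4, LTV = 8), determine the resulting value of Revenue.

0

The joint intervention fixes Signups = 4, LTV = 8, removing each variable's own equation.
Revenue = Signups - 4  [with Signups=4]  = 0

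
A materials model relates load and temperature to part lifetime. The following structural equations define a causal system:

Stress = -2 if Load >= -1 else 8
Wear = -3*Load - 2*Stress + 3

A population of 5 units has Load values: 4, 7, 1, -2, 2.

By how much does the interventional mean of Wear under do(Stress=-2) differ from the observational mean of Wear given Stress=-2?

Every unit gets Stress=-2 under the intervention. Wear values become -5, -14, 4, 13, 1; E[Wear|do(Stress=-2)] = -0.2.
E[Wear|Stress=-2] averages over only the 4 units with Stress=-2 (Load = 4, 7, 1, 2): Wear = -5, -14, 4, 1, mean -3.5.
Difference = -0.2 − (-3.5) = 3.3.

3.3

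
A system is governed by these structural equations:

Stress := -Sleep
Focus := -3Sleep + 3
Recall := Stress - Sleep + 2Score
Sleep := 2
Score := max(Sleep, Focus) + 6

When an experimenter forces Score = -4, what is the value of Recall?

-12

Intervening sets Score = -4 and removes its equation (Score := max(Sleep, Focus) + 6).
Stress = -Sleep  [with Sleep=2]  = -2
Recall = Stress - Sleep + 2Score  [with Stress=-2, Sleep=2, Score=-4]  = -12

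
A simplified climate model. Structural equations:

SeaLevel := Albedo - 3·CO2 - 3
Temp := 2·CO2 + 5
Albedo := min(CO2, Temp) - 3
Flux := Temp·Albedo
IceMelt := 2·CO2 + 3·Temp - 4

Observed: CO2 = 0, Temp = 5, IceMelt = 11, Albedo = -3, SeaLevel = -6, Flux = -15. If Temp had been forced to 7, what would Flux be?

-21

Under do(Temp=7), the mechanism Temp := 2·CO2 + 5 is discarded; Temp is fixed at 7.
Albedo = min(CO2, Temp) - 3  [with CO2=0, Temp=7]  = -3
Flux = Temp·Albedo  [with Temp=7, Albedo=-3]  = -21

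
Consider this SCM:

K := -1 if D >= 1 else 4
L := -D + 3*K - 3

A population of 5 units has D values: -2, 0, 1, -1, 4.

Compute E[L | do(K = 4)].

Under do(K=4), K's equation is replaced by K=4 for every unit. Per-unit L: 11, 9, 8, 10, 5. Mean = 8.6.

8.6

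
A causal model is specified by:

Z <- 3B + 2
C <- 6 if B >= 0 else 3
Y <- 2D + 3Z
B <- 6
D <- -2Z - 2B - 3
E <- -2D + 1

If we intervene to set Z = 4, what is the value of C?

6

do(Z=4) replaces the equation Z <- 3B + 2 with the constant Z = 4.
Since C is not a descendant of the intervened variable, it is unaffected.
C = 6 if B >= 0 else 3  [with B=6]  = 6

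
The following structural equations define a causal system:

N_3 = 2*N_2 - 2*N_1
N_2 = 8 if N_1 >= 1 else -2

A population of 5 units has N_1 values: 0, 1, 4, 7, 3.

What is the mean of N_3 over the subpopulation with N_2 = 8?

8.5

Observing N_2=8 restricts to units where N_2's equation naturally yields 8: N_1 ∈ {1, 4, 7, 3}. In that subpopulation N_3 = 14, 8, 2, 10, mean 8.5.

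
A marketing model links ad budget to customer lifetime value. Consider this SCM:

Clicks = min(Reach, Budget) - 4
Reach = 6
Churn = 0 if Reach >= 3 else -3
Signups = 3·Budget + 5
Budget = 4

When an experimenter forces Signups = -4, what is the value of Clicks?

Under do(Signups=-4), the mechanism Signups = 3·Budget + 5 is discarded; Signups is fixed at -4.
Since Clicks is not a descendant of the intervened variable, it is unaffected.
Clicks = min(Reach, Budget) - 4  [with Reach=6, Budget=4]  = 0

0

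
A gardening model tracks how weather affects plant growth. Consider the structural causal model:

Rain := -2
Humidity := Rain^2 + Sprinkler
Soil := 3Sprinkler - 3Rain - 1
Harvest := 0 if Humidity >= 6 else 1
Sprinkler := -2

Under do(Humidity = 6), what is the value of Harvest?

0

Intervening sets Humidity = 6 and removes its equation (Humidity := Rain^2 + Sprinkler).
Harvest = 0 if Humidity >= 6 else 1  [with Humidity=6]  = 0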